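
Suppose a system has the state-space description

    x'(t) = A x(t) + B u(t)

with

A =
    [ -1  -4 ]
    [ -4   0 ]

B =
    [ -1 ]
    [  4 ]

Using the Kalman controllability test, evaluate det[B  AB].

AB = [[-15], [4]]
Controllability matrix C = [B  AB] = [[-1, -15], [4, 4]]
det(C) = (-1)·4 - (-15)·4 = -4 - (-60) = 56
Since det(C) ≠ 0, rank(C) = 2 and the system is completely controllable.

56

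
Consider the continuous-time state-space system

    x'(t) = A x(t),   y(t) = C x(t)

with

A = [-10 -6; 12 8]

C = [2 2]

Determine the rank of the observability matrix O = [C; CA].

1

CA = [[4, 4]]
Observability matrix O = [C; CA] = [[2, 2], [4, 4]]
Every row of O is a scalar multiple of row 1 = [2, 2] (multipliers 1, 2), so the rows span a one-dimensional space.
O ≠ 0, hence rank(O) = 1.
rank(O) = 1 < n = 2, so the pair (A, C) is not completely observable.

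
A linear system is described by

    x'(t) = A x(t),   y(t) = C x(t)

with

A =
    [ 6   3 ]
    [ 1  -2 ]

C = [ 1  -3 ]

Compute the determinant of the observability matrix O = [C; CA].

CA = [[3, 9]]
Observability matrix O = [C; CA] = [[1, -3], [3, 9]]
det(O) = 1·9 - (-3)·3 = 9 - (-9) = 18
Since det(O) ≠ 0, rank(O) = 2 and the system is completely observable.

18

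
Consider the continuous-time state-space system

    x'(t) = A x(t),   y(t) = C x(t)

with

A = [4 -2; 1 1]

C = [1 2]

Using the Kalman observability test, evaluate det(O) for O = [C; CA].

-12

CA = [[6, 0]]
Observability matrix O = [C; CA] = [[1, 2], [6, 0]]
det(O) = 1·0 - 2·6 = 0 - 12 = -12
Since det(O) ≠ 0, rank(O) = 2 and the system is completely observable.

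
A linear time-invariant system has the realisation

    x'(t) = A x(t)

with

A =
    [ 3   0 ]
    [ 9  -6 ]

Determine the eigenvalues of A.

det(sI - A) = s^2 - (tr A)s + det A, with tr A = 3 + (-6) = -3 and det A = 3·(-6) - 0·9 = -18 - 0 = -18.
So p(s) = det(sI - A) = s^2 + 3s - 18.
Factor s^2 + 3s - 18: two numbers with sum -3 and product -18 are 3 and -6, so s^2 + 3s - 18 = (s - 3)(s + 6).
Hence p(s) = (s - 3) (s + 6), with roots -6, 3.
At least one eigenvalue has non-negative real part, so the system is not asymptotically stable.

-6, 3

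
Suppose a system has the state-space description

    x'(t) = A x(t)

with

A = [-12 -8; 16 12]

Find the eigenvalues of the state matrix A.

det(sI - A) = s^2 - (tr A)s + det A, with tr A = (-12) + 12 = 0 and det A = (-12)·12 - (-8)·16 = -144 - (-128) = -16.
So p(s) = det(sI - A) = s^2 - 16.
Factor s^2 - 16: two numbers with sum 0 and product -16 are 4 and -4, so s^2 - 16 = (s - 4)(s + 4).
Hence p(s) = (s - 4) (s + 4), with roots -4, 4.
At least one eigenvalue has non-negative real part, so the system is not asymptotically stable.

-4, 4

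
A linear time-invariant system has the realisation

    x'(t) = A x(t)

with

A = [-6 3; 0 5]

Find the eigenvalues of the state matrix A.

det(sI - A) = s^2 - (tr A)s + det A, with tr A = (-6) + 5 = -1 and det A = (-6)·5 - 3·0 = -30 - 0 = -30.
So p(s) = det(sI - A) = s^2 + s - 30.
Factor s^2 + s - 30: two numbers with sum -1 and product -30 are 5 and -6, so s^2 + s - 30 = (s - 5)(s + 6).
Hence p(s) = (s - 5) (s + 6), with roots -6, 5.
At least one eigenvalue has non-negative real part, so the system is not asymptotically stable.

-6, 5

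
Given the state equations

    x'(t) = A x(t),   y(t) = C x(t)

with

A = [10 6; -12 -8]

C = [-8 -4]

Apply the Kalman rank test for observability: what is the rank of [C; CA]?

CA = [[-32, -16]]
Observability matrix O = [C; CA] = [[-8, -4], [-32, -16]]
Every row of O is a scalar multiple of row 1 = [-8, -4] (multipliers 1, 4), so the rows span a one-dimensional space.
O ≠ 0, hence rank(O) = 1.
rank(O) = 1 < n = 2, so the pair (A, C) is not completely observable.

1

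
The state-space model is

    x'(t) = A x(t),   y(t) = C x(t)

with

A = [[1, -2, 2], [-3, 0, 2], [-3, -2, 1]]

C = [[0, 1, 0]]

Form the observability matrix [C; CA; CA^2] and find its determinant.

-30

CA = [[-3, 0, 2]]
CA^2 = [[-9, 2, -4]]
Observability matrix O = [C; CA; CA^2] = [[0, 1, 0], [-3, 0, 2], [-9, 2, -4]]
Expanding along the first row, det(O) = 0·(0·(-4) - 2·2) - 1·((-3)·(-4) - 2·(-9)) + 0·((-3)·2 - 0·(-9)) = 0·(-4) - 1·30 + 0·(-6) = -30
Since det(O) ≠ 0, rank(O) = 3 and the system is completely observable.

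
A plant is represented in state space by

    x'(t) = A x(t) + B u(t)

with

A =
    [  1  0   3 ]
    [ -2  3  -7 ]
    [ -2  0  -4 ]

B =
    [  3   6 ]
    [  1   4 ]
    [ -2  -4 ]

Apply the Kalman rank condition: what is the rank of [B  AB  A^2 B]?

AB = [[-3, -6], [11, 28], [2, 4]]
A^2B = [[3, 6], [25, 68], [-2, -4]]
Controllability matrix C = [B  AB  A^2B] = [[3, 6, -3, -6, 3, 6], [1, 4, 11, 28, 25, 68], [-2, -4, 2, 4, -2, -4]]
The rows r1, r2, r3 of C are linearly dependent: 2·r1 + 3·r3 = 0 (check each entry), so rank(C) ≤ 2.
The 2×2 minor from rows 1, 2, columns 1, 2 is 3·4 - 6·1 = 12 - 6 = 6 ≠ 0, so rank(C) = 2.
rank(C) = 2 < n = 3, so the pair (A, B) is not completely controllable.

2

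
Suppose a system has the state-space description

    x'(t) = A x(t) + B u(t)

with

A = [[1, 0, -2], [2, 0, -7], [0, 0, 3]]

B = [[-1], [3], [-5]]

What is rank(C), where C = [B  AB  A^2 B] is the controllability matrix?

2

AB = [[9], [33], [-15]]
A^2B = [[39], [123], [-45]]
Controllability matrix C = [B  AB  A^2B] = [[-1, 9, 39], [3, 33, 123], [-5, -15, -45]]
The rows r1, r2, r3 of C are linearly dependent: -2·r1 + r2 + r3 = 0 (check each entry), so rank(C) ≤ 2.
The 2×2 minor from rows 1, 2, columns 1, 2 is (-1)·33 - 9·3 = -33 - 27 = -60 ≠ 0, so rank(C) = 2.
rank(C) = 2 < n = 3, so the pair (A, B) is not completely controllable.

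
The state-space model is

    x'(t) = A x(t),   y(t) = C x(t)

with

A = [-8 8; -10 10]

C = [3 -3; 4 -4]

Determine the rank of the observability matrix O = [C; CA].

1

CA = [[6, -6], [8, -8]]
Observability matrix O = [C; CA] = [[3, -3], [4, -4], [6, -6], [8, -8]]
Every row of O is a scalar multiple of row 1 = [3, -3] (multipliers 1, 4/3, 2, 8/3), so the rows span a one-dimensional space.
O ≠ 0, hence rank(O) = 1.
rank(O) = 1 < n = 2, so the pair (A, C) is not completely observable.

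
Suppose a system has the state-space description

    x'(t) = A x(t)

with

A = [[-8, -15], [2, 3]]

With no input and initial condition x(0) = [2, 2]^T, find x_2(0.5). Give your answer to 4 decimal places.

2.7622

det(sI - A) = s^2 - (tr A)s + det A, with tr A = (-8) + 3 = -5 and det A = (-8)·3 - (-15)·2 = -24 - (-30) = 6.
So p(s) = det(sI - A) = s^2 + 5s + 6.
Factor s^2 + 5s + 6: two numbers with sum -5 and product 6 are -2 and -3, so s^2 + 5s + 6 = (s + 2)(s + 3).
Hence p(s) = (s + 2) (s + 3), with roots -3, -2.
The eigenvalues -3, -2 are distinct and real, so A is diagonalisable and x(t) = e^{At} x(0) = V diag(e^{λ_i t}) V^{-1} x(0), where the columns of V are the eigenvectors.
λ = -3: A - (-3)I = [[-5, -15], [2, 6]]. Row 1 gives (-5)·v1 + (-15)·v2 = 0, so take v_1 = [-3, 1]^T.
λ = -2: A - (-2)I = [[-6, -15], [2, 5]]. Row 1 gives (-6)·v1 + (-15)·v2 = 0, so take v_2 = [-5, 2]^T.
V = [v_1 v_2] = [[-3, -5], [1, 2]] has det V = -1, so V^{-1} = adj(V)/det V = [[-2, -5], [1, 3]].
Modal coordinates z(0) = V^{-1} x(0): (-2)·2 + (-5)·2 = -14; 1·2 + 3·2 = 8; so z(0) = [-14, 8]^T.
x_2(t) = Σ_i (v_i)_2 · z_i(0) · e^{λ_i t} (row 2 of V times the modal terms).
x_2(0.5) = 1·(-14)·e^{-3·0.5} + 2·8·e^{-2·0.5} = (-14)·0.223130 + 16·0.367879 = 2.7622.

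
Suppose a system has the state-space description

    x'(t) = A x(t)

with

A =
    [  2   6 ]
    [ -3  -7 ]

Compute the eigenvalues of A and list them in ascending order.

det(sI - A) = s^2 - (tr A)s + det A, with tr A = 2 + (-7) = -5 and det A = 2·(-7) - 6·(-3) = -14 - (-18) = 4.
So p(s) = det(sI - A) = s^2 + 5s + 4.
Factor s^2 + 5s + 4: two numbers with sum -5 and product 4 are -1 and -4, so s^2 + 5s + 4 = (s + 1)(s + 4).
Hence p(s) = (s + 1) (s + 4), with roots -4, -1.
All eigenvalues have negative real part, so the system is asymptotically stable.

-4, -1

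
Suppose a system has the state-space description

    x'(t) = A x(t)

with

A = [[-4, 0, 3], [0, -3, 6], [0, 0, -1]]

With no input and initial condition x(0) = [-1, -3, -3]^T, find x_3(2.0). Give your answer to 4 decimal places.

-0.4060

det(sI - A) = s^3 - (tr A)s^2 + (M11 + M22 + M33)s - det A, where Mii is the 2×2 principal minor of A obtained by deleting row i and column i.
tr A = (-4) + (-3) + (-1) = -8; M11 = (-3)·(-1) - 6·0 = 3 - 0 = 3; M22 = (-4)·(-1) - 3·0 = 4 - 0 = 4; M33 = (-4)·(-3) - 0·0 = 12 - 0 = 12; sum of minors = 19.
det A = (-4)·((-3)·(-1) - 6·0) - 0·(0·(-1) - 6·0) + 3·(0·0 - (-3)·0) = (-4)·3 - 0·0 + 3·0 = -12.
So p(s) = det(sI - A) = s^3 + 8s^2 + 19s + 12.
Rational-root test: any integer root divides 12. Testing small divisors, s = -1 works: p(-1) = -1 + 8 + (-19) + 12 = 0, so (s + 1) is a factor.
Dividing, p(s) = (s + 1)(s^2 + 7s + 12).
Factor s^2 + 7s + 12: two numbers with sum -7 and product 12 are -3 and -4, so s^2 + 7s + 12 = (s + 3)(s + 4).
Hence p(s) = (s + 1) (s + 3) (s + 4), with roots -4, -3, -1.
The eigenvalues -4, -3, -1 are distinct and real, so A is diagonalisable and x(t) = e^{At} x(0) = V diag(e^{λ_i t}) V^{-1} x(0), where the columns of V are the eigenvectors.
λ = -4: A - (-4)I = [[0, 0, 3], [0, 1, 6], [0, 0, 3]]. v must be orthogonal to every row; (row 1) × (row 2) = [-3, 0, 0], so take v_1 = [1, 0, 0]^T.
λ = -3: A - (-3)I = [[-1, 0, 3], [0, 0, 6], [0, 0, 2]]. v must be orthogonal to every row; (row 1) × (row 2) = [0, 6, 0], so take v_2 = [0, 1, 0]^T.
λ = -1: A - (-1)I = [[-3, 0, 3], [0, -2, 6], [0, 0, 0]]. v must be orthogonal to every row; (row 1) × (row 2) = [6, 18, 6], so take v_3 = [1, 3, 1]^T.
V = [v_1 v_2 v_3] = [[1, 0, 1], [0, 1, 3], [0, 0, 1]] has det V = 1, so V^{-1} = adj(V)/det V = [[1, 0, -1], [0, 1, -3], [0, 0, 1]].
Modal coordinates z(0) = V^{-1} x(0): 1·(-1) + 0·(-3) + (-1)·(-3) = 2; 0·(-1) + 1·(-3) + (-3)·(-3) = 6; 0·(-1) + 0·(-3) + 1·(-3) = -3; so z(0) = [2, 6, -3]^T.
x_3(t) = Σ_i (v_i)_3 · z_i(0) · e^{λ_i t} (row 3 of V times the modal terms).
x_3(2.0) = 0·2·e^{-4·2.0} + 0·6·e^{-3·2.0} + 1·(-3)·e^{-1·2.0} = 0·0.000335 + 0·0.002479 + (-3)·0.135335 = -0.4060.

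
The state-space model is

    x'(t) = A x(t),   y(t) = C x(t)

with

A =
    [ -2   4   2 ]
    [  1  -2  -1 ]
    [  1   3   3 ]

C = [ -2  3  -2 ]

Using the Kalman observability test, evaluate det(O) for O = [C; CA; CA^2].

2416

CA = [[5, -20, -13]]
CA^2 = [[-43, 21, -9]]
Observability matrix O = [C; CA; CA^2] = [[-2, 3, -2], [5, -20, -13], [-43, 21, -9]]
Expanding along the first row, det(O) = (-2)·((-20)·(-9) - (-13)·21) - 3·(5·(-9) - (-13)·(-43)) + (-2)·(5·21 - (-20)·(-43)) = (-2)·453 - 3·(-604) + (-2)·(-755) = 2416
Since det(O) ≠ 0, rank(O) = 3 and the system is completely observable.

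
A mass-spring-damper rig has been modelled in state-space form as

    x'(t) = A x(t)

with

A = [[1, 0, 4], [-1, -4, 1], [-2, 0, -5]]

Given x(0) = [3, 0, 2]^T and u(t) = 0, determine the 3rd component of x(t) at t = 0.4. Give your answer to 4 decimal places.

det(sI - A) = s^3 - (tr A)s^2 + (M11 + M22 + M33)s - det A, where Mii is the 2×2 principal minor of A obtained by deleting row i and column i.
tr A = 1 + (-4) + (-5) = -8; M11 = (-4)·(-5) - 1·0 = 20 - 0 = 20; M22 = 1·(-5) - 4·(-2) = -5 - (-8) = 3; M33 = 1·(-4) - 0·(-1) = -4 - 0 = -4; sum of minors = 19.
det A = 1·((-4)·(-5) - 1·0) - 0·((-1)·(-5) - 1·(-2)) + 4·((-1)·0 - (-4)·(-2)) = 1·20 - 0·7 + 4·(-8) = -12.
So p(s) = det(sI - A) = s^3 + 8s^2 + 19s + 12.
Rational-root test: any integer root divides 12. Testing small divisors, s = -1 works: p(-1) = -1 + 8 + (-19) + 12 = 0, so (s + 1) is a factor.
Dividing, p(s) = (s + 1)(s^2 + 7s + 12).
Factor s^2 + 7s + 12: two numbers with sum -7 and product 12 are -3 and -4, so s^2 + 7s + 12 = (s + 3)(s + 4).
Hence p(s) = (s + 1) (s + 3) (s + 4), with roots -4, -3, -1.
The eigenvalues -4, -3, -1 are distinct and real, so A is diagonalisable and x(t) = e^{At} x(0) = V diag(e^{λ_i t}) V^{-1} x(0), where the columns of V are the eigenvectors.
λ = -4: A - (-4)I = [[5, 0, 4], [-1, 0, 1], [-2, 0, -1]]. v must be orthogonal to every row; (row 1) × (row 2) = [0, -9, 0], so take v_1 = [0, 1, 0]^T.
λ = -3: A - (-3)I = [[4, 0, 4], [-1, -1, 1], [-2, 0, -2]]. v must be orthogonal to every row; (row 1) × (row 2) = [4, -8, -4], so take v_2 = [-1, 2, 1]^T.
λ = -1: A - (-1)I = [[2, 0, 4], [-1, -3, 1], [-2, 0, -4]]. v must be orthogonal to every row; (row 1) × (row 2) = [12, -6, -6], so take v_3 = [-2, 1, 1]^T.
V = [v_1 v_2 v_3] = [[0, -1, -2], [1, 2, 1], [0, 1, 1]] has det V = -1, so V^{-1} = adj(V)/det V = [[-1, 1, -3], [1, 0, 2], [-1, 0, -1]].
Modal coordinates z(0) = V^{-1} x(0): (-1)·3 + 1·0 + (-3)·2 = -9; 1·3 + 0·0 + 2·2 = 7; (-1)·3 + 0·0 + (-1)·2 = -5; so z(0) = [-9, 7, -5]^T.
x_3(t) = Σ_i (v_i)_3 · z_i(0) · e^{λ_i t} (row 3 of V times the modal terms).
x_3(0.4) = 0·(-9)·e^{-4·0.4} + 1·7·e^{-3·0.4} + 1·(-5)·e^{-1·0.4} = 0·0.201897 + 7·0.301194 + (-5)·0.670320 = -1.2432.

-1.2432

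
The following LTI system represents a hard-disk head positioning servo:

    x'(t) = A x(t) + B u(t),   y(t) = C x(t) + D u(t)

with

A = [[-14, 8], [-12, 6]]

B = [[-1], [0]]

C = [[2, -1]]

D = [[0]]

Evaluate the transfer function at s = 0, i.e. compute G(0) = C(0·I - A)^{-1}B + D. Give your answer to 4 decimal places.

G(0) = C(-A)^{-1}B + D = -C A^{-1} B + D.
det A = 12, so A^{-1} = (1/12)·adj(A) = [[1/2, -2/3], [1, -7/6]]
A^{-1} B = [-1/2, -1]^T
C A^{-1} B = 0
G(0) = D - C A^{-1} B = 0 - (0) = 0

0.0000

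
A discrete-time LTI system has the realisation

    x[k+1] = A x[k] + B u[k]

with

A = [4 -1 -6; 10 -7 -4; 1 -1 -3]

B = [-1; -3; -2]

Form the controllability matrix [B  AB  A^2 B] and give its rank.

2

AB = [[11], [19], [8]]
A^2B = [[-23], [-55], [-32]]
Controllability matrix C = [B  AB  A^2B] = [[-1, 11, -23], [-3, 19, -55], [-2, 8, -32]]
The rows r1, r2, r3 of C are linearly dependent: r1 - r2 + r3 = 0 (check each entry), so rank(C) ≤ 2.
The 2×2 minor from rows 1, 2, columns 1, 2 is (-1)·19 - 11·(-3) = -19 - (-33) = 14 ≠ 0, so rank(C) = 2.
rank(C) = 2 < n = 3, so the pair (A, B) is not completely controllable.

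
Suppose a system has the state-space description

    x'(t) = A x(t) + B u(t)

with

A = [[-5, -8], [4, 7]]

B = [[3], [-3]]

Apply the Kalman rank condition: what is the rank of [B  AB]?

AB = [[9], [-9]]
Controllability matrix C = [B  AB] = [[3, 9], [-3, -9]]
Every column of C is a scalar multiple of column 1 = [3, -3] (multipliers 1, 3), so the columns span a one-dimensional space.
C ≠ 0, hence rank(C) = 1.
rank(C) = 1 < n = 2, so the pair (A, B) is not completely controllable.

1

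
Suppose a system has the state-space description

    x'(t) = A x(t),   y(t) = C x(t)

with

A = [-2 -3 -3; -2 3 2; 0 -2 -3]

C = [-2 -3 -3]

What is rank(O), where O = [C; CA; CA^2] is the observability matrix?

3

CA = [[10, 3, 9]]
CA^2 = [[-26, -39, -51]]
Observability matrix O = [C; CA; CA^2] = [[-2, -3, -3], [10, 3, 9], [-26, -39, -51]]
det(O) = (-2)·(3·(-51) - 9·(-39)) - (-3)·(10·(-51) - 9·(-26)) + (-3)·(10·(-39) - 3·(-26)) = (-2)·198 - (-3)·(-276) + (-3)·(-312) = -288 ≠ 0, so rank(O) = 3.
rank(O) = 3 = n, so the pair (A, C) is completely observable.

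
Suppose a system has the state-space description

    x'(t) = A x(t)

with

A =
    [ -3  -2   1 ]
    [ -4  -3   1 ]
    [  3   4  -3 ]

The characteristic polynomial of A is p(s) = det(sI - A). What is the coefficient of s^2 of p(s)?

9

Expand det(sI - A) for the 3×3 matrix.
p(s) = s^3 + 9s^2 + 12s + 4.
(Check: constant term = det(-A) = (-1)^3 det A = 4; coefficient of s^2 = -tr A = 9.)
The coefficient of s^2 is 9.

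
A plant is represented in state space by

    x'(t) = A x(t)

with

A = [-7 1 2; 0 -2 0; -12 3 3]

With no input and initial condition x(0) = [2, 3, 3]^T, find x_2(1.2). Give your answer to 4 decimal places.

det(sI - A) = s^3 - (tr A)s^2 + (M11 + M22 + M33)s - det A, where Mii is the 2×2 principal minor of A obtained by deleting row i and column i.
tr A = (-7) + (-2) + 3 = -6; M11 = (-2)·3 - 0·3 = -6 - 0 = -6; M22 = (-7)·3 - 2·(-12) = -21 - (-24) = 3; M33 = (-7)·(-2) - 1·0 = 14 - 0 = 14; sum of minors = 11.
det A = (-7)·((-2)·3 - 0·3) - 1·(0·3 - 0·(-12)) + 2·(0·3 - (-2)·(-12)) = (-7)·(-6) - 1·0 + 2·(-24) = -6.
So p(s) = det(sI - A) = s^3 + 6s^2 + 11s + 6.
Rational-root test: any integer root divides 6. Testing small divisors, s = -1 works: p(-1) = -1 + 6 + (-11) + 6 = 0, so (s + 1) is a factor.
Dividing, p(s) = (s + 1)(s^2 + 5s + 6).
Factor s^2 + 5s + 6: two numbers with sum -5 and product 6 are -2 and -3, so s^2 + 5s + 6 = (s + 2)(s + 3).
Hence p(s) = (s + 1) (s + 2) (s + 3), with roots -3, -2, -1.
The eigenvalues -3, -2, -1 are distinct and real, so A is diagonalisable and x(t) = e^{At} x(0) = V diag(e^{λ_i t}) V^{-1} x(0), where the columns of V are the eigenvectors.
λ = -3: A - (-3)I = [[-4, 1, 2], [0, 1, 0], [-12, 3, 6]]. v must be orthogonal to every row; (row 1) × (row 2) = [-2, 0, -4], so take v_1 = [1, 0, 2]^T.
λ = -2: A - (-2)I = [[-5, 1, 2], [0, 0, 0], [-12, 3, 5]]. v must be orthogonal to every row; (row 1) × (row 3) = [-1, 1, -3], so take v_2 = [-1, 1, -3]^T.
λ = -1: A - (-1)I = [[-6, 1, 2], [0, -1, 0], [-12, 3, 4]]. v must be orthogonal to every row; (row 1) × (row 2) = [2, 0, 6], so take v_3 = [1, 0, 3]^T.
V = [v_1 v_2 v_3] = [[1, -1, 1], [0, 1, 0], [2, -3, 3]] has det V = 1, so V^{-1} = adj(V)/det V = [[3, 0, -1], [0, 1, 0], [-2, 1, 1]].
Modal coordinates z(0) = V^{-1} x(0): 3·2 + 0·3 + (-1)·3 = 3; 0·2 + 1·3 + 0·3 = 3; (-2)·2 + 1·3 + 1·3 = 2; so z(0) = [3, 3, 2]^T.
x_2(t) = Σ_i (v_i)_2 · z_i(0) · e^{λ_i t} (row 2 of V times the modal terms).
x_2(1.2) = 0·3·e^{-3·1.2} + 1·3·e^{-2·1.2} + 0·2·e^{-1·1.2} = 0·0.027324 + 3·0.090718 + 0·0.301194 = 0.2722.

0.2722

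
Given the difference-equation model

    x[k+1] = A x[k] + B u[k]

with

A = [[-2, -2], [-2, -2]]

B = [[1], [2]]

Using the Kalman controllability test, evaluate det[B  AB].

AB = [[-6], [-6]]
Controllability matrix C = [B  AB] = [[1, -6], [2, -6]]
det(C) = 1·(-6) - (-6)·2 = -6 - (-12) = 6
Since det(C) ≠ 0, rank(C) = 2 and the system is completely controllable.

6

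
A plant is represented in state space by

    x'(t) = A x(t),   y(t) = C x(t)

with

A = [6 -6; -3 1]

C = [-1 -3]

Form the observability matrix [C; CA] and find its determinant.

CA = [[3, 3]]
Observability matrix O = [C; CA] = [[-1, -3], [3, 3]]
det(O) = (-1)·3 - (-3)·3 = -3 - (-9) = 6
Since det(O) ≠ 0, rank(O) = 2 and the system is completely observable.

6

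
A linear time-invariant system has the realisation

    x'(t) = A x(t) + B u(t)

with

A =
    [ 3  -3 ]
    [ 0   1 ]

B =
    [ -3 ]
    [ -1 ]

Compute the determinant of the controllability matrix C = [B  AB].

-3

AB = [[-6], [-1]]
Controllability matrix C = [B  AB] = [[-3, -6], [-1, -1]]
det(C) = (-3)·(-1) - (-6)·(-1) = 3 - 6 = -3
Since det(C) ≠ 0, rank(C) = 2 and the system is completely controllable.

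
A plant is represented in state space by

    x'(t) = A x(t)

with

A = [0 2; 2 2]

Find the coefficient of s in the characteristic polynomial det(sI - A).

-2

For a 2×2 matrix, det(sI - A) = s^2 - (tr A)s + det A.
tr A = 2, det A = -4.
So p(s) = s^2 - 2s - 4.
The coefficient of s is -2.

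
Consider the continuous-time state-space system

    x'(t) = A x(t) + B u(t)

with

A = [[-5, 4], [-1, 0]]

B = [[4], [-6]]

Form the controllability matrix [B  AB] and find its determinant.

AB = [[-44], [-4]]
Controllability matrix C = [B  AB] = [[4, -44], [-6, -4]]
det(C) = 4·(-4) - (-44)·(-6) = -16 - 264 = -280
Since det(C) ≠ 0, rank(C) = 2 and the system is completely controllable.

-280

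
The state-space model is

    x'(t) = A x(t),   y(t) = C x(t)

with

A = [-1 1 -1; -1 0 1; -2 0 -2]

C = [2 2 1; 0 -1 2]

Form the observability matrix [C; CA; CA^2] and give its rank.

CA = [[-6, 2, -2], [-3, 0, -5]]
CA^2 = [[8, -6, 12], [13, -3, 13]]
Observability matrix O = [C; CA; CA^2] = [[2, 2, 1], [0, -1, 2], [-6, 2, -2], [-3, 0, -5], [8, -6, 12], [13, -3, 13]]
Take the 3×3 submatrix of O formed by rows 1, 2, 3: [[2, 2, 1], [0, -1, 2], [-6, 2, -2]]. Its determinant is 2·((-1)·(-2) - 2·2) - 2·(0·(-2) - 2·(-6)) + 1·(0·2 - (-1)·(-6)) = 2·(-2) - 2·12 + 1·(-6) = -34 ≠ 0.
So rank(O) ≥ 3; since O has 3 columns, rank(O) = 3.
rank(O) = 3 = n, so the pair (A, C) is completely observable.

3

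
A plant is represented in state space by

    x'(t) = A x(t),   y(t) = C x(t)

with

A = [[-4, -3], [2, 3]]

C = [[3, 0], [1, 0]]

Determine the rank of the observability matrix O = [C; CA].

2

CA = [[-12, -9], [-4, -3]]
Observability matrix O = [C; CA] = [[3, 0], [1, 0], [-12, -9], [-4, -3]]
Take the 2×2 submatrix of O formed by rows 1, 3: [[3, 0], [-12, -9]]. Its determinant is 3·(-9) - 0·(-12) = -27 - 0 = -27 ≠ 0.
So rank(O) ≥ 2; since O has 2 columns, rank(O) = 2.
rank(O) = 2 = n, so the pair (A, C) is completely observable.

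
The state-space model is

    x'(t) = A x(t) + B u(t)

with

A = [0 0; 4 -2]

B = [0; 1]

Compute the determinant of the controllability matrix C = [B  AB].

0

AB = [[0], [-2]]
Controllability matrix C = [B  AB] = [[0, 0], [1, -2]]
det(C) = 0·(-2) - 0·1 = 0 - 0 = 0
Since det(C) = 0, rank(C) < 2 and the system is not completely controllable.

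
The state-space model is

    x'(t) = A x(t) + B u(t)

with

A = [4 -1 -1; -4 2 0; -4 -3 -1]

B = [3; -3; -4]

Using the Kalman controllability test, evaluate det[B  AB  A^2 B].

AB = [[19], [-18], [1]]
A^2B = [[93], [-112], [-23]]
Controllability matrix C = [B  AB  A^2B] = [[3, 19, 93], [-3, -18, -112], [-4, 1, -23]]
Expanding along the first row, det(C) = 3·((-18)·(-23) - (-112)·1) - 19·((-3)·(-23) - (-112)·(-4)) + 93·((-3)·1 - (-18)·(-4)) = 3·526 - 19·(-379) + 93·(-75) = 1804
Since det(C) ≠ 0, rank(C) = 3 and the system is completely controllable.

1804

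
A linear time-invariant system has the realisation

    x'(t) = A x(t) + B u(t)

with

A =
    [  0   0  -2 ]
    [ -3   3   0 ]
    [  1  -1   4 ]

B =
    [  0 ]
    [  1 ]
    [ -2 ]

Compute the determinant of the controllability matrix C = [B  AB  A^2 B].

AB = [[4], [3], [-9]]
A^2B = [[18], [-3], [-35]]
Controllability matrix C = [B  AB  A^2B] = [[0, 4, 18], [1, 3, -3], [-2, -9, -35]]
Expanding along the first row, det(C) = 0·(3·(-35) - (-3)·(-9)) - 4·(1·(-35) - (-3)·(-2)) + 18·(1·(-9) - 3·(-2)) = 0·(-132) - 4·(-41) + 18·(-3) = 110
Since det(C) ≠ 0, rank(C) = 3 and the system is completely controllable.

110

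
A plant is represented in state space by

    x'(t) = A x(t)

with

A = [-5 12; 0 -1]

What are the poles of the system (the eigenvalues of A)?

det(sI - A) = s^2 - (tr A)s + det A, with tr A = (-5) + (-1) = -6 and det A = (-5)·(-1) - 12·0 = 5 - 0 = 5.
So p(s) = det(sI - A) = s^2 + 6s + 5.
Factor s^2 + 6s + 5: two numbers with sum -6 and product 5 are -1 and -5, so s^2 + 6s + 5 = (s + 1)(s + 5).
Hence p(s) = (s + 1) (s + 5), with roots -5, -1.
All eigenvalues have negative real part, so the system is asymptotically stable.

-5, -1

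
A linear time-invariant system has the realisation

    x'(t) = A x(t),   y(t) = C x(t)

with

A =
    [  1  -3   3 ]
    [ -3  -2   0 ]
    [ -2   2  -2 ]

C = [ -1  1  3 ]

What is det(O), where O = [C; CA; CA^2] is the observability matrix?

CA = [[-10, 7, -9]]
CA^2 = [[-13, -2, -12]]
Observability matrix O = [C; CA; CA^2] = [[-1, 1, 3], [-10, 7, -9], [-13, -2, -12]]
Expanding along the first row, det(O) = (-1)·(7·(-12) - (-9)·(-2)) - 1·((-10)·(-12) - (-9)·(-13)) + 3·((-10)·(-2) - 7·(-13)) = (-1)·(-102) - 1·3 + 3·111 = 432
Since det(O) ≠ 0, rank(O) = 3 and the system is completely observable.

432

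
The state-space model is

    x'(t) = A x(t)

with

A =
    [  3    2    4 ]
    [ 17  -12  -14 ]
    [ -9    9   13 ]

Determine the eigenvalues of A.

det(sI - A) = s^3 - (tr A)s^2 + (M11 + M22 + M33)s - det A, where Mii is the 2×2 principal minor of A obtained by deleting row i and column i.
tr A = 3 + (-12) + 13 = 4; M11 = (-12)·13 - (-14)·9 = -156 - (-126) = -30; M22 = 3·13 - 4·(-9) = 39 - (-36) = 75; M33 = 3·(-12) - 2·17 = -36 - 34 = -70; sum of minors = -25.
det A = 3·((-12)·13 - (-14)·9) - 2·(17·13 - (-14)·(-9)) + 4·(17·9 - (-12)·(-9)) = 3·(-30) - 2·95 + 4·45 = -100.
So p(s) = det(sI - A) = s^3 - 4s^2 - 25s + 100.
Rational-root test: any integer root divides 100. Testing small divisors, s = 4 works: p(4) = 64 + (-64) + (-100) + 100 = 0, so (s - 4) is a factor.
Dividing, p(s) = (s - 4)(s^2 - 25).
Factor s^2 - 25: two numbers with sum 0 and product -25 are 5 and -5, so s^2 - 25 = (s - 5)(s + 5).
Hence p(s) = (s - 5) (s - 4) (s + 5), with roots -5, 4, 5.
At least one eigenvalue has non-negative real part, so the system is not asymptotically stable.

-5, 4, 5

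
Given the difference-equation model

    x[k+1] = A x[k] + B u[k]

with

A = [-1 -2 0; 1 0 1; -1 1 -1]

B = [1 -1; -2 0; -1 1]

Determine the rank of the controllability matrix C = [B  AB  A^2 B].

AB = [[3, 1], [0, 0], [-2, 0]]
A^2B = [[-3, -1], [1, 1], [-1, -1]]
Controllability matrix C = [B  AB  A^2B] = [[1, -1, 3, 1, -3, -1], [-2, 0, 0, 0, 1, 1], [-1, 1, -2, 0, -1, -1]]
Take the 3×3 submatrix of C formed by columns 1, 2, 3: [[1, -1, 3], [-2, 0, 0], [-1, 1, -2]]. Its determinant is 1·(0·(-2) - 0·1) - (-1)·((-2)·(-2) - 0·(-1)) + 3·((-2)·1 - 0·(-1)) = 1·0 - (-1)·4 + 3·(-2) = -2 ≠ 0.
So rank(C) ≥ 3; since C has 3 rows, rank(C) = 3.
rank(C) = 3 = n, so the pair (A, B) is completely controllable.

3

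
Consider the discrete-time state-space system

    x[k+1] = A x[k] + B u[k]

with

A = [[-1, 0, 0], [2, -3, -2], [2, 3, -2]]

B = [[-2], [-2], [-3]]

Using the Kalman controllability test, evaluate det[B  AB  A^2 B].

-328

AB = [[2], [8], [-4]]
A^2B = [[-2], [-12], [36]]
Controllability matrix C = [B  AB  A^2B] = [[-2, 2, -2], [-2, 8, -12], [-3, -4, 36]]
Expanding along the first row, det(C) = (-2)·(8·36 - (-12)·(-4)) - 2·((-2)·36 - (-12)·(-3)) + (-2)·((-2)·(-4) - 8·(-3)) = (-2)·240 - 2·(-108) + (-2)·32 = -328
Since det(C) ≠ 0, rank(C) = 3 and the system is completely controllable.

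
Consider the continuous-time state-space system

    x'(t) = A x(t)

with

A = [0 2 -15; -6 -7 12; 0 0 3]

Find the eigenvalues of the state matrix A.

det(sI - A) = s^3 - (tr A)s^2 + (M11 + M22 + M33)s - det A, where Mii is the 2×2 principal minor of A obtained by deleting row i and column i.
tr A = 0 + (-7) + 3 = -4; M11 = (-7)·3 - 12·0 = -21 - 0 = -21; M22 = 0·3 - (-15)·0 = 0 - 0 = 0; M33 = 0·(-7) - 2·(-6) = 0 - (-12) = 12; sum of minors = -9.
det A = 0·((-7)·3 - 12·0) - 2·((-6)·3 - 12·0) + (-15)·((-6)·0 - (-7)·0) = 0·(-21) - 2·(-18) + (-15)·0 = 36.
So p(s) = det(sI - A) = s^3 + 4s^2 - 9s - 36.
Rational-root test: any integer root divides -36. Testing small divisors, s = -3 works: p(-3) = -27 + 36 + 27 + (-36) = 0, so (s + 3) is a factor.
Dividing, p(s) = (s + 3)(s^2 + s - 12).
Factor s^2 + s - 12: two numbers with sum -1 and product -12 are 3 and -4, so s^2 + s - 12 = (s - 3)(s + 4).
Hence p(s) = (s - 3) (s + 3) (s + 4), with roots -4, -3, 3.
At least one eigenvalue has non-negative real part, so the system is not asymptotically stable.

-4, -3, 3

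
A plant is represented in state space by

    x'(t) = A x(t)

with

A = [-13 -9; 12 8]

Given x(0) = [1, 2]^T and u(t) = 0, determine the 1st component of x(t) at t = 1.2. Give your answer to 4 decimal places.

det(sI - A) = s^2 - (tr A)s + det A, with tr A = (-13) + 8 = -5 and det A = (-13)·8 - (-9)·12 = -104 - (-108) = 4.
So p(s) = det(sI - A) = s^2 + 5s + 4.
Factor s^2 + 5s + 4: two numbers with sum -5 and product 4 are -1 and -4, so s^2 + 5s + 4 = (s + 1)(s + 4).
Hence p(s) = (s + 1) (s + 4), with roots -4, -1.
The eigenvalues -4, -1 are distinct and real, so A is diagonalisable and x(t) = e^{At} x(0) = V diag(e^{λ_i t}) V^{-1} x(0), where the columns of V are the eigenvectors.
λ = -4: A - (-4)I = [[-9, -9], [12, 12]]. Row 1 gives (-9)·v1 + (-9)·v2 = 0, so take v_1 = [1, -1]^T.
λ = -1: A - (-1)I = [[-12, -9], [12, 9]]. Row 1 gives (-12)·v1 + (-9)·v2 = 0, so take v_2 = [-3, 4]^T.
V = [v_1 v_2] = [[1, -3], [-1, 4]] has det V = 1, so V^{-1} = adj(V)/det V = [[4, 3], [1, 1]].
Modal coordinates z(0) = V^{-1} x(0): 4·1 + 3·2 = 10; 1·1 + 1·2 = 3; so z(0) = [10, 3]^T.
x_1(t) = Σ_i (v_i)_1 · z_i(0) · e^{λ_i t} (row 1 of V times the modal terms).
x_1(1.2) = 1·10·e^{-4·1.2} + (-3)·3·e^{-1·1.2} = 10·0.00822975 + (-9)·0.30119421 = -2.6285.

-2.6285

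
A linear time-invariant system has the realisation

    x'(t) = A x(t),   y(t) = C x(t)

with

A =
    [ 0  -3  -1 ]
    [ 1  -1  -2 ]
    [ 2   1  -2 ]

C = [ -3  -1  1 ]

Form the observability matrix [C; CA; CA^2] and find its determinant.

580

CA = [[1, 11, 3]]
CA^2 = [[17, -11, -29]]
Observability matrix O = [C; CA; CA^2] = [[-3, -1, 1], [1, 11, 3], [17, -11, -29]]
Expanding along the first row, det(O) = (-3)·(11·(-29) - 3·(-11)) - (-1)·(1·(-29) - 3·17) + 1·(1·(-11) - 11·17) = (-3)·(-286) - (-1)·(-80) + 1·(-198) = 580
Since det(O) ≠ 0, rank(O) = 3 and the system is completely observable.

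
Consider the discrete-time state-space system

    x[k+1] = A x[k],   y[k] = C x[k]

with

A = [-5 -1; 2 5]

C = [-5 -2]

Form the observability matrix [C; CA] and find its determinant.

CA = [[21, -5]]
Observability matrix O = [C; CA] = [[-5, -2], [21, -5]]
det(O) = (-5)·(-5) - (-2)·21 = 25 - (-42) = 67
Since det(O) ≠ 0, rank(O) = 2 and the system is completely observable.

67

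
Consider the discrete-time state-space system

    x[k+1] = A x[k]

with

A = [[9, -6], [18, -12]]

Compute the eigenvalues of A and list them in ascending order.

det(zI - A) = z^2 - (tr A)z + det A, with tr A = 9 + (-12) = -3 and det A = 9·(-12) - (-6)·18 = -108 - (-108) = 0.
So p(z) = det(zI - A) = z^2 + 3z.
Factor z^2 + 3z: two numbers with sum -3 and product 0 are 0 and -3, so z^2 + 3z = z(z + 3).
Hence p(z) = z (z + 3), with roots -3, 0.

-3, 0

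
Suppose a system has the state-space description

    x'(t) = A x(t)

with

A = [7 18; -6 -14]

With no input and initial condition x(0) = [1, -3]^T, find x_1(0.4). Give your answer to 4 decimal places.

-4.2606

det(sI - A) = s^2 - (tr A)s + det A, with tr A = 7 + (-14) = -7 and det A = 7·(-14) - 18·(-6) = -98 - (-108) = 10.
So p(s) = det(sI - A) = s^2 + 7s + 10.
Factor s^2 + 7s + 10: two numbers with sum -7 and product 10 are -2 and -5, so s^2 + 7s + 10 = (s + 2)(s + 5).
Hence p(s) = (s + 2) (s + 5), with roots -5, -2.
The eigenvalues -5, -2 are distinct and real, so A is diagonalisable and x(t) = e^{At} x(0) = V diag(e^{λ_i t}) V^{-1} x(0), where the columns of V are the eigenvectors.
λ = -5: A - (-5)I = [[12, 18], [-6, -9]]. Row 1 gives 12·v1 + 18·v2 = 0, so take v_1 = [3, -2]^T.
λ = -2: A - (-2)I = [[9, 18], [-6, -12]]. Row 1 gives 9·v1 + 18·v2 = 0, so take v_2 = [2, -1]^T.
V = [v_1 v_2] = [[3, 2], [-2, -1]] has det V = 1, so V^{-1} = adj(V)/det V = [[-1, -2], [2, 3]].
Modal coordinates z(0) = V^{-1} x(0): (-1)·1 + (-2)·(-3) = 5; 2·1 + 3·(-3) = -7; so z(0) = [5, -7]^T.
x_1(t) = Σ_i (v_i)_1 · z_i(0) · e^{λ_i t} (row 1 of V times the modal terms).
x_1(0.4) = 3·5·e^{-5·0.4} + 2·(-7)·e^{-2·0.4} = 15·0.135335 + (-14)·0.449329 = -4.2606.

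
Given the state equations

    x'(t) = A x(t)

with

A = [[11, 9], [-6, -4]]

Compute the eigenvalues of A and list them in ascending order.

2, 5

det(sI - A) = s^2 - (tr A)s + det A, with tr A = 11 + (-4) = 7 and det A = 11·(-4) - 9·(-6) = -44 - (-54) = 10.
So p(s) = det(sI - A) = s^2 - 7s + 10.
Factor s^2 - 7s + 10: two numbers with sum 7 and product 10 are 5 and 2, so s^2 - 7s + 10 = (s - 5)(s - 2).
Hence p(s) = (s - 5) (s - 2), with roots 2, 5.
At least one eigenvalue has non-negative real part, so the system is not asymptotically stable.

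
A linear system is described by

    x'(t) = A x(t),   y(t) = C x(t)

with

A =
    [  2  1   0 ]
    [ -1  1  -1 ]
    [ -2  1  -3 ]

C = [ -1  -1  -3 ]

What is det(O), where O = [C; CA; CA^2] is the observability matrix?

CA = [[5, -5, 10]]
CA^2 = [[-5, 10, -25]]
Observability matrix O = [C; CA; CA^2] = [[-1, -1, -3], [5, -5, 10], [-5, 10, -25]]
Expanding along the first row, det(O) = (-1)·((-5)·(-25) - 10·10) - (-1)·(5·(-25) - 10·(-5)) + (-3)·(5·10 - (-5)·(-5)) = (-1)·25 - (-1)·(-75) + (-3)·25 = -175
Since det(O) ≠ 0, rank(O) = 3 and the system is completely observable.

-175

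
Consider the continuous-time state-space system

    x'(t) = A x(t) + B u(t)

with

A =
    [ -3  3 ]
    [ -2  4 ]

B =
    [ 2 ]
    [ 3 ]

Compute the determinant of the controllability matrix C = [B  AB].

7

AB = [[3], [8]]
Controllability matrix C = [B  AB] = [[2, 3], [3, 8]]
det(C) = 2·8 - 3·3 = 16 - 9 = 7
Since det(C) ≠ 0, rank(C) = 2 and the system is completely controllable.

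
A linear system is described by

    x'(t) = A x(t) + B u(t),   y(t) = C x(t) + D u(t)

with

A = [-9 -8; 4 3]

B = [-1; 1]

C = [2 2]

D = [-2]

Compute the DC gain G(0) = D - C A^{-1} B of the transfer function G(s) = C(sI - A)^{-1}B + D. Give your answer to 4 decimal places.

-2.0000

G(0) = C(-A)^{-1}B + D = -C A^{-1} B + D.
det A = 5, so A^{-1} = (1/5)·adj(A) = [[3/5, 8/5], [-4/5, -9/5]]
A^{-1} B = [1, -1]^T
C A^{-1} B = 0
G(0) = D - C A^{-1} B = -2 - (0) = -2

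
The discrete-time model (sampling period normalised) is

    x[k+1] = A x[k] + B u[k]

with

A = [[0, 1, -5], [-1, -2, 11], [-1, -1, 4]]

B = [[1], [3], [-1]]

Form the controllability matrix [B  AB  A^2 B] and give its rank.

2

AB = [[8], [-18], [-8]]
A^2B = [[22], [-60], [-22]]
Controllability matrix C = [B  AB  A^2B] = [[1, 8, 22], [3, -18, -60], [-1, -8, -22]]
The rows r1, r2, r3 of C are linearly dependent: r1 + r3 = 0 (check each entry), so rank(C) ≤ 2.
The 2×2 minor from rows 1, 2, columns 1, 2 is 1·(-18) - 8·3 = -18 - 24 = -42 ≠ 0, so rank(C) = 2.
rank(C) = 2 < n = 3, so the pair (A, B) is not completely controllable.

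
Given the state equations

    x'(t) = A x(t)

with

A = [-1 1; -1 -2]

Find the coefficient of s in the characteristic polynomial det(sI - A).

3

For a 2×2 matrix, det(sI - A) = s^2 - (tr A)s + det A.
tr A = -3, det A = 3.
So p(s) = s^2 + 3s + 3.
The coefficient of s is 3.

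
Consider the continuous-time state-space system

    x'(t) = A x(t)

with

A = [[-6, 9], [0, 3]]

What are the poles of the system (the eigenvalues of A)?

det(sI - A) = s^2 - (tr A)s + det A, with tr A = (-6) + 3 = -3 and det A = (-6)·3 - 9·0 = -18 - 0 = -18.
So p(s) = det(sI - A) = s^2 + 3s - 18.
Factor s^2 + 3s - 18: two numbers with sum -3 and product -18 are 3 and -6, so s^2 + 3s - 18 = (s - 3)(s + 6).
Hence p(s) = (s - 3) (s + 6), with roots -6, 3.
At least one eigenvalue has non-negative real part, so the system is not asymptotically stable.

-6, 3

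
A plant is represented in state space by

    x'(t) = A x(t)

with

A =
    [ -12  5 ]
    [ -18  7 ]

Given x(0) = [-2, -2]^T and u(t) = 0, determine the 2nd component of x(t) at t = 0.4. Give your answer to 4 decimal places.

1.7678

det(sI - A) = s^2 - (tr A)s + det A, with tr A = (-12) + 7 = -5 and det A = (-12)·7 - 5·(-18) = -84 - (-90) = 6.
So p(s) = det(sI - A) = s^2 + 5s + 6.
Factor s^2 + 5s + 6: two numbers with sum -5 and product 6 are -2 and -3, so s^2 + 5s + 6 = (s + 2)(s + 3).
Hence p(s) = (s + 2) (s + 3), with roots -3, -2.
The eigenvalues -3, -2 are distinct and real, so A is diagonalisable and x(t) = e^{At} x(0) = V diag(e^{λ_i t}) V^{-1} x(0), where the columns of V are the eigenvectors.
λ = -3: A - (-3)I = [[-9, 5], [-18, 10]]. Row 1 gives (-9)·v1 + 5·v2 = 0, so take v_1 = [-5, -9]^T.
λ = -2: A - (-2)I = [[-10, 5], [-18, 9]]. Row 1 gives (-10)·v1 + 5·v2 = 0, so take v_2 = [1, 2]^T.
V = [v_1 v_2] = [[-5, 1], [-9, 2]] has det V = -1, so V^{-1} = adj(V)/det V = [[-2, 1], [-9, 5]].
Modal coordinates z(0) = V^{-1} x(0): (-2)·(-2) + 1·(-2) = 2; (-9)·(-2) + 5·(-2) = 8; so z(0) = [2, 8]^T.
x_2(t) = Σ_i (v_i)_2 · z_i(0) · e^{λ_i t} (row 2 of V times the modal terms).
x_2(0.4) = (-9)·2·e^{-3·0.4} + 2·8·e^{-2·0.4} = (-18)·0.301194 + 16·0.449329 = 1.7678.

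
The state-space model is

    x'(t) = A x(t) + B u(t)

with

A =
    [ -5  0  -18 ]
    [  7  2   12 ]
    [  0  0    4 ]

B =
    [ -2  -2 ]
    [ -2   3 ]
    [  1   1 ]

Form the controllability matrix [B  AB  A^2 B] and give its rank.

2

AB = [[-8, -8], [-6, 4], [4, 4]]
A^2B = [[-32, -32], [-20, 0], [16, 16]]
Controllability matrix C = [B  AB  A^2B] = [[-2, -2, -8, -8, -32, -32], [-2, 3, -6, 4, -20, 0], [1, 1, 4, 4, 16, 16]]
The rows r1, r2, r3 of C are linearly dependent: r1 + 2·r3 = 0 (check each entry), so rank(C) ≤ 2.
The 2×2 minor from rows 1, 2, columns 1, 2 is (-2)·3 - (-2)·(-2) = -6 - 4 = -10 ≠ 0, so rank(C) = 2.
rank(C) = 2 < n = 3, so the pair (A, B) is not completely controllable.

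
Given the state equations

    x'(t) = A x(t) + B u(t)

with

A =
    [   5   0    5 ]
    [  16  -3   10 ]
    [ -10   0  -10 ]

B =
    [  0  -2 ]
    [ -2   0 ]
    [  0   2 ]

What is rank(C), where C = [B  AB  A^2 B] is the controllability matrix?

AB = [[0, 0], [6, -12], [0, 0]]
A^2B = [[0, 0], [-18, 36], [0, 0]]
Controllability matrix C = [B  AB  A^2B] = [[0, -2, 0, 0, 0, 0], [-2, 0, 6, -12, -18, 36], [0, 2, 0, 0, 0, 0]]
The rows r1, r2, r3 of C are linearly dependent: r1 + r3 = 0 (check each entry), so rank(C) ≤ 2.
The 2×2 minor from rows 1, 2, columns 1, 2 is 0·0 - (-2)·(-2) = 0 - 4 = -4 ≠ 0, so rank(C) = 2.
rank(C) = 2 < n = 3, so the pair (A, B) is not completely controllable.

2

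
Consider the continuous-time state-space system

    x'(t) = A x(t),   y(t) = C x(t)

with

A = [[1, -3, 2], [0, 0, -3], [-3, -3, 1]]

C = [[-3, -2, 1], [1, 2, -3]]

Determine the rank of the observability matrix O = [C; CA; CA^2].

CA = [[-6, 6, 1], [10, 6, -7]]
CA^2 = [[-9, 15, -29], [31, -9, -5]]
Observability matrix O = [C; CA; CA^2] = [[-3, -2, 1], [1, 2, -3], [-6, 6, 1], [10, 6, -7], [-9, 15, -29], [31, -9, -5]]
Take the 3×3 submatrix of O formed by rows 1, 2, 3: [[-3, -2, 1], [1, 2, -3], [-6, 6, 1]]. Its determinant is (-3)·(2·1 - (-3)·6) - (-2)·(1·1 - (-3)·(-6)) + 1·(1·6 - 2·(-6)) = (-3)·20 - (-2)·(-17) + 1·18 = -76 ≠ 0.
So rank(O) ≥ 3; since O has 3 columns, rank(O) = 3.
rank(O) = 3 = n, so the pair (A, C) is completely observable.

3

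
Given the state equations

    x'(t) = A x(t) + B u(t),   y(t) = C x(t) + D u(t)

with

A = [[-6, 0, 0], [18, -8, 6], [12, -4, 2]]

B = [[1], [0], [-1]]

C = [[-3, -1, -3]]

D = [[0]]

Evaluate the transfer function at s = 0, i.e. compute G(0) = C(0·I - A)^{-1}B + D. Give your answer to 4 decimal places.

1.0000

G(0) = C(-A)^{-1}B + D = -C A^{-1} B + D.
det A = -48, so A^{-1} = (1/-48)·adj(A) = [[-1/6, 0, 0], [-3/4, 1/4, -3/4], [-1/2, 1/2, -1]]
A^{-1} B = [-1/6, 0, 1/2]^T
C A^{-1} B = -1
G(0) = D - C A^{-1} B = 0 - (-1) = 1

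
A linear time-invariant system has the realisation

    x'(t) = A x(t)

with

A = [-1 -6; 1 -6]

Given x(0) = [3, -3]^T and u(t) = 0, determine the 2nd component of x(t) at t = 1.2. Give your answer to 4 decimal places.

0.1472

det(sI - A) = s^2 - (tr A)s + det A, with tr A = (-1) + (-6) = -7 and det A = (-1)·(-6) - (-6)·1 = 6 - (-6) = 12.
So p(s) = det(sI - A) = s^2 + 7s + 12.
Factor s^2 + 7s + 12: two numbers with sum -7 and product 12 are -3 and -4, so s^2 + 7s + 12 = (s + 3)(s + 4).
Hence p(s) = (s + 3) (s + 4), with roots -4, -3.
The eigenvalues -4, -3 are distinct and real, so A is diagonalisable and x(t) = e^{At} x(0) = V diag(e^{λ_i t}) V^{-1} x(0), where the columns of V are the eigenvectors.
λ = -4: A - (-4)I = [[3, -6], [1, -2]]. Row 1 gives 3·v1 + (-6)·v2 = 0, so take v_1 = [2, 1]^T.
λ = -3: A - (-3)I = [[2, -6], [1, -3]]. Row 1 gives 2·v1 + (-6)·v2 = 0, so take v_2 = [3, 1]^T.
V = [v_1 v_2] = [[2, 3], [1, 1]] has det V = -1, so V^{-1} = adj(V)/det V = [[-1, 3], [1, -2]].
Modal coordinates z(0) = V^{-1} x(0): (-1)·3 + 3·(-3) = -12; 1·3 + (-2)·(-3) = 9; so z(0) = [-12, 9]^T.
x_2(t) = Σ_i (v_i)_2 · z_i(0) · e^{λ_i t} (row 2 of V times the modal terms).
x_2(1.2) = 1·(-12)·e^{-4·1.2} + 1·9·e^{-3·1.2} = (-12)·0.008230 + 9·0.027324 = 0.1472.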